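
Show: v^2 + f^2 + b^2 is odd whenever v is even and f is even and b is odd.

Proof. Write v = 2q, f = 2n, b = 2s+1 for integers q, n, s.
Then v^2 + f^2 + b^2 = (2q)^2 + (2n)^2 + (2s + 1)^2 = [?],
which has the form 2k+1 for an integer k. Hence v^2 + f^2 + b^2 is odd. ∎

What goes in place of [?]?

Expanding: (2q)^2 + (2n)^2 + (2s + 1)^2 = 4n^2 + 4q^2 + 4s^2 + 4s + 1.
Every term except the constant is even, so this is 2(2n^2 + 2q^2 + 2s^2 + 2s) + 1,
and 2n^2 + 2q^2 + 2s^2 + 2s ∈ ℤ gives the required form.

2(2n^2 + 2q^2 + 2s^2 + 2s) + 1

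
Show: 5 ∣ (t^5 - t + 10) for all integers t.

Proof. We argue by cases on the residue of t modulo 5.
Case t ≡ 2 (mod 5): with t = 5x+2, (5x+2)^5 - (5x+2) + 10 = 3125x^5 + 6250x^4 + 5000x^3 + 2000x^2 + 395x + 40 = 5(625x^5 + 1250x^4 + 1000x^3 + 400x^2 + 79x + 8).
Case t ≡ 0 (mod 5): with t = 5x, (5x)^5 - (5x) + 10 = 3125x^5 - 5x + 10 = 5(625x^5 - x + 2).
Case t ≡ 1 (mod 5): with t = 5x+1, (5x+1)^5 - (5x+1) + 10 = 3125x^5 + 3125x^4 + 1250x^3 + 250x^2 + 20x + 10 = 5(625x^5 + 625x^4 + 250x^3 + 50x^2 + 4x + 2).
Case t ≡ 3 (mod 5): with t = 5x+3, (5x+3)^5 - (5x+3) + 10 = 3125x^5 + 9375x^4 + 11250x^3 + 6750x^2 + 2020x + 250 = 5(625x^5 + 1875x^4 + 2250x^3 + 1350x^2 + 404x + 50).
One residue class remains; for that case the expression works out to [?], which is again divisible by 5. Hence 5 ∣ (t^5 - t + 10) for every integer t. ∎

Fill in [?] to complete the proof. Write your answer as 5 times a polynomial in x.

The residues treated are {2, 0, 1, 3}, so the missing case is t ≡ 4 (mod 5); write t = 5x+4.
Then (5x+4)^5 - (5x+4) + 10 = 3125x^5 + 12500x^4 + 20000x^3 + 16000x^2 + 6395x + 1030 = 5(625x^5 + 2500x^4 + 4000x^3 + 3200x^2 + 1279x + 206).

5(625x^5 + 2500x^4 + 4000x^3 + 3200x^2 + 1279x + 206)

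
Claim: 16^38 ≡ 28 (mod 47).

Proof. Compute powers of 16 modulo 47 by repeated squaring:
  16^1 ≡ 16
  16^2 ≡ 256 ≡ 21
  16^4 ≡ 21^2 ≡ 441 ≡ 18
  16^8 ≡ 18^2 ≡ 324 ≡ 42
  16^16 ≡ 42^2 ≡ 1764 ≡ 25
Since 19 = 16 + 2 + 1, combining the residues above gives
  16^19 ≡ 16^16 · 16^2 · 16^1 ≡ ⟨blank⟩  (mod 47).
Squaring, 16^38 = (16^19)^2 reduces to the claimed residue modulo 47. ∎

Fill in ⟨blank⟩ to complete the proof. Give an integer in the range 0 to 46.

Multiply the listed residues: 25 · 21 · 16 = 525 → 8400.
Reducing modulo 47: 8400 = 178·47 + 34, so 16^19 ≡ 34.

34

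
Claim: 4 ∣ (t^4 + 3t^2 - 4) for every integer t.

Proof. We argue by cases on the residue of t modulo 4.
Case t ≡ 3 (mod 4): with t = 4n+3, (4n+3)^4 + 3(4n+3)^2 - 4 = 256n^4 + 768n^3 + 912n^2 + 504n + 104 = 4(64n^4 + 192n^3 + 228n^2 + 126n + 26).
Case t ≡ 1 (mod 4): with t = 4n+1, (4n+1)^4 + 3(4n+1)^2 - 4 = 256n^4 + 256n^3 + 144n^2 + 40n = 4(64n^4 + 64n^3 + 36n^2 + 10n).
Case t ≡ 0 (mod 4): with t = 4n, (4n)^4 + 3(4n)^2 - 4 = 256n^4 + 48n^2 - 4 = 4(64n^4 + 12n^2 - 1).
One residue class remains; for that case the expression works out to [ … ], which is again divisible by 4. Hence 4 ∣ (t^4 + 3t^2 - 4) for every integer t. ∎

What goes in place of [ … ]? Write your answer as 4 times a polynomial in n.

Only t ≡ 2 (mod 4) is unaccounted for. Put t = 4n+2:
(4n+2)^4 + 3(4n+2)^2 - 4 expands to 256n^4 + 512n^3 + 432n^2 + 176n + 24,
and factoring out 4 leaves 4(64n^4 + 128n^3 + 108n^2 + 44n + 6).

4(64n^4 + 128n^3 + 108n^2 + 44n + 6)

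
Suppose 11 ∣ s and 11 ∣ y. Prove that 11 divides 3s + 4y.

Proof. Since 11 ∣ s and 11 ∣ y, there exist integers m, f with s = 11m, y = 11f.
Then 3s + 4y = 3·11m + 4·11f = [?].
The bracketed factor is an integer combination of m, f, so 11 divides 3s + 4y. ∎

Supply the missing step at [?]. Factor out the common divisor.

Each term has a factor of 11: 3·11m + 4·11f = 11·(4f + 3m).
Since 4f + 3m is an integer, 11 ∣ (3s + 4y).

11(4f + 3m)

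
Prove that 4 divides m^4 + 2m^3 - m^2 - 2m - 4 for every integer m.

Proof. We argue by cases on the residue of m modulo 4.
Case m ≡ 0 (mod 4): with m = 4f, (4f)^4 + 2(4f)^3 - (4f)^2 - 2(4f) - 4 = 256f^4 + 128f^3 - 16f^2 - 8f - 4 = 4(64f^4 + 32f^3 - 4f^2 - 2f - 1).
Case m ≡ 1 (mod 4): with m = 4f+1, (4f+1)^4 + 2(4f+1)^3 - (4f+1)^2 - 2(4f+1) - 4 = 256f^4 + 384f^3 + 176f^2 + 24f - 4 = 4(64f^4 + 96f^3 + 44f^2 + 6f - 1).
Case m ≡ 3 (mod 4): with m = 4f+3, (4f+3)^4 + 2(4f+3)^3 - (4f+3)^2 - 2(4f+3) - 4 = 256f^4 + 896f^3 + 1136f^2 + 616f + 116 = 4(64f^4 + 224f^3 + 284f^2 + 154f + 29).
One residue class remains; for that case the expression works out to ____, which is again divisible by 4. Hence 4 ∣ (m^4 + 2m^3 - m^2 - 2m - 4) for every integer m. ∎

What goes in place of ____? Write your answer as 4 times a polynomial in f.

4(64f^4 + 160f^3 + 140f^2 + 50f + 5)

Only m ≡ 2 (mod 4) is unaccounted for. Put m = 4f+2:
(4f+2)^4 + 2(4f+2)^3 - (4f+2)^2 - 2(4f+2) - 4 expands to 256f^4 + 640f^3 + 560f^2 + 200f + 20,
and factoring out 4 leaves 4(64f^4 + 160f^3 + 140f^2 + 50f + 5).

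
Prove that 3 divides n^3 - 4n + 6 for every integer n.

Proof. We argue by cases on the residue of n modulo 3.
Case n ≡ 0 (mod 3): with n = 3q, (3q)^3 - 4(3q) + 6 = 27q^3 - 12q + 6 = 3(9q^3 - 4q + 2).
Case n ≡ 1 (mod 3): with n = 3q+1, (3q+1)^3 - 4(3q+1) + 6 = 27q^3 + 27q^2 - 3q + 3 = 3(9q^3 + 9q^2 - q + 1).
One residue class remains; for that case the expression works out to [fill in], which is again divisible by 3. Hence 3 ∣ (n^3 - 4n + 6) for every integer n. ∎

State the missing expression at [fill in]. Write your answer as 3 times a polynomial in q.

Only n ≡ 2 (mod 3) is unaccounted for. Put n = 3q+2:
(3q+2)^3 - 4(3q+2) + 6 expands to 27q^3 + 54q^2 + 24q + 6,
and factoring out 3 leaves 3(9q^3 + 18q^2 + 8q + 2).

3(9q^3 + 18q^2 + 8q + 2)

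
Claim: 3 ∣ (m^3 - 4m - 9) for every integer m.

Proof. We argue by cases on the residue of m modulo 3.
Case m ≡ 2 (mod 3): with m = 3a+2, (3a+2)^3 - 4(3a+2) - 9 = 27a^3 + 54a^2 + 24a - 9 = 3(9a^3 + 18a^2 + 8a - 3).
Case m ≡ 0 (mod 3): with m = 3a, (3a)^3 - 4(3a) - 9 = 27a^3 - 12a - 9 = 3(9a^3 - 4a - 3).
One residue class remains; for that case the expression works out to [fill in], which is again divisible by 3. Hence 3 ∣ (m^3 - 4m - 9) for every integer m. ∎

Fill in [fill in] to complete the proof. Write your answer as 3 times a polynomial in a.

The residues treated are {2, 0}, so the missing case is m ≡ 1 (mod 3); write m = 3a+1.
Then (3a+1)^3 - 4(3a+1) - 9 = 27a^3 + 27a^2 - 3a - 12 = 3(9a^3 + 9a^2 - a - 4).

3(9a^3 + 9a^2 - a - 4)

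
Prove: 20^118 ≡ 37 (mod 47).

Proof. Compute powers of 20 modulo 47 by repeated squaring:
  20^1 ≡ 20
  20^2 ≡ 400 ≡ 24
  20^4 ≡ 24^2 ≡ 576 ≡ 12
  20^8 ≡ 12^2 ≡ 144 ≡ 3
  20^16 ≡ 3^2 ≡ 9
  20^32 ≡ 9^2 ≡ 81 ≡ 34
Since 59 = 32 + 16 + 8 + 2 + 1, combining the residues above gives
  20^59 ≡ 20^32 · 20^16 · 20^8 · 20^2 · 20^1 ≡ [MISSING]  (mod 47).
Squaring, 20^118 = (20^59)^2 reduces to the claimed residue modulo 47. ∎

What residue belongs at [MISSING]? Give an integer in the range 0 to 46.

20^32 · 20^16 · 20^8 · 20^2 · 20^1 ≡ 34 · 9 · 3 · 24 · 20 = 440640.
440640 mod 47 = 15, so 20^59 ≡ 15 (mod 47).

15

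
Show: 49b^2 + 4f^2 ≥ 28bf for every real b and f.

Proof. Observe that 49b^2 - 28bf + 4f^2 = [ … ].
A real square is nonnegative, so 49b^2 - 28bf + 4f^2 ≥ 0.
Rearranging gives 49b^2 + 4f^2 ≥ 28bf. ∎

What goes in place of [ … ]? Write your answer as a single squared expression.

The leading and trailing coefficients are 7^2 and 2^2, and 28 = 2·7·2, so the trinomial is (7b - 2f)^2.
Hence 49b^2 - 28bf + 4f^2 ≥ 0.

(7b - 2f)^2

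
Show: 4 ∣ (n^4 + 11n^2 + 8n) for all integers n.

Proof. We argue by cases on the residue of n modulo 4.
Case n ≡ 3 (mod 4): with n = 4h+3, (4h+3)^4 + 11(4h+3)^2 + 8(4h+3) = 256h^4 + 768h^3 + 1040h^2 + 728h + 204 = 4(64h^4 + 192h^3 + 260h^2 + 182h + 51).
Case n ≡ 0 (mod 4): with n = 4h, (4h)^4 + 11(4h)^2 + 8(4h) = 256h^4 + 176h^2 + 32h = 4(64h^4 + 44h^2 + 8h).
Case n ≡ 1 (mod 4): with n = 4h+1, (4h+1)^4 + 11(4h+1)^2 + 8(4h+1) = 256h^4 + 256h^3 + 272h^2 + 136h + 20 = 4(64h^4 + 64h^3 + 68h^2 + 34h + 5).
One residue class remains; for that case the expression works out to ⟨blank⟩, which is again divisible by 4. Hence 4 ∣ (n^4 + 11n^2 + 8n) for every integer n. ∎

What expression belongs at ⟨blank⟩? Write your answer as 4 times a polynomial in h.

4(64h^4 + 128h^3 + 140h^2 + 84h + 19)

The residues treated are {3, 0, 1}, so the missing case is n ≡ 2 (mod 4); write n = 4h+2.
Then (4h+2)^4 + 11(4h+2)^2 + 8(4h+2) = 256h^4 + 512h^3 + 560h^2 + 336h + 76 = 4(64h^4 + 128h^3 + 140h^2 + 84h + 19).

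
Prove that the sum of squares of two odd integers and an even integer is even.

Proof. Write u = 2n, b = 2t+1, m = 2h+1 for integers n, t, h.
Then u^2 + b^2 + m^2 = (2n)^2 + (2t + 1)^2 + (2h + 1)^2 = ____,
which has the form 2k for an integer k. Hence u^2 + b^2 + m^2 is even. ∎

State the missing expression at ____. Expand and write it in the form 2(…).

2(2h^2 + 2h + 2n^2 + 2t^2 + 2t + 1)

Expanding: (2n)^2 + (2t + 1)^2 + (2h + 1)^2 = 4h^2 + 4h + 4n^2 + 4t^2 + 4t + 2.
Every term is even; pulling out the factor of 2 gives 2(2h^2 + 2h + 2n^2 + 2t^2 + 2t + 1).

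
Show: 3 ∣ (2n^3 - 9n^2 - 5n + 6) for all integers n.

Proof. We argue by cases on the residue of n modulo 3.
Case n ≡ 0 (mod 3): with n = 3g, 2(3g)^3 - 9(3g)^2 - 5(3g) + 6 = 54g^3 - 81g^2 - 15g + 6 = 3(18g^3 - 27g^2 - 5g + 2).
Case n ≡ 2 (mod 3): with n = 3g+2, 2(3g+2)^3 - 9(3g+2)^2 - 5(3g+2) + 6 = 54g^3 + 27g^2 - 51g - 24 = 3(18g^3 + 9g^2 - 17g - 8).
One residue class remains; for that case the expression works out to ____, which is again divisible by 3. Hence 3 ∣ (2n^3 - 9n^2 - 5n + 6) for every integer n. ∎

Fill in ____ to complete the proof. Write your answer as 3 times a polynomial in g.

The residues treated are {0, 2}, so the missing case is n ≡ 1 (mod 3); write n = 3g+1.
Then 2(3g+1)^3 - 9(3g+1)^2 - 5(3g+1) + 6 = 54g^3 - 27g^2 - 51g - 6 = 3(18g^3 - 9g^2 - 17g - 2).

3(18g^3 - 9g^2 - 17g - 2)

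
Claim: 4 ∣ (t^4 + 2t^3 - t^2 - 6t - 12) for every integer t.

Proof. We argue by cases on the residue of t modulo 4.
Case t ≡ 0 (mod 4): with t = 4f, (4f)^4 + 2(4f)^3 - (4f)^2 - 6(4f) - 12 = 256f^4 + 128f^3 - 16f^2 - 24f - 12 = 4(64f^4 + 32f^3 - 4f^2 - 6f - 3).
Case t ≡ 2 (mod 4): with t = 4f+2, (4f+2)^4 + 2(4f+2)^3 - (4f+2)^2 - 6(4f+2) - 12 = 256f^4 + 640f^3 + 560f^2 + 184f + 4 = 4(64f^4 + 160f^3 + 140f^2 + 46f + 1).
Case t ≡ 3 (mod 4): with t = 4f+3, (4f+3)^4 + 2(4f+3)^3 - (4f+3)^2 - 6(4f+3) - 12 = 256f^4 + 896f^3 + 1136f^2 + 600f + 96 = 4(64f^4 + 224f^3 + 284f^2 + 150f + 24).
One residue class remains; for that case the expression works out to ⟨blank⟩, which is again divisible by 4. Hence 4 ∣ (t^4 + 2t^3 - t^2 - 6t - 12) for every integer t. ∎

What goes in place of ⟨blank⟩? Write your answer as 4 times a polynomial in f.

Only t ≡ 1 (mod 4) is unaccounted for. Put t = 4f+1:
(4f+1)^4 + 2(4f+1)^3 - (4f+1)^2 - 6(4f+1) - 12 expands to 256f^4 + 384f^3 + 176f^2 + 8f - 16,
and factoring out 4 leaves 4(64f^4 + 96f^3 + 44f^2 + 2f - 4).

4(64f^4 + 96f^3 + 44f^2 + 2f - 4)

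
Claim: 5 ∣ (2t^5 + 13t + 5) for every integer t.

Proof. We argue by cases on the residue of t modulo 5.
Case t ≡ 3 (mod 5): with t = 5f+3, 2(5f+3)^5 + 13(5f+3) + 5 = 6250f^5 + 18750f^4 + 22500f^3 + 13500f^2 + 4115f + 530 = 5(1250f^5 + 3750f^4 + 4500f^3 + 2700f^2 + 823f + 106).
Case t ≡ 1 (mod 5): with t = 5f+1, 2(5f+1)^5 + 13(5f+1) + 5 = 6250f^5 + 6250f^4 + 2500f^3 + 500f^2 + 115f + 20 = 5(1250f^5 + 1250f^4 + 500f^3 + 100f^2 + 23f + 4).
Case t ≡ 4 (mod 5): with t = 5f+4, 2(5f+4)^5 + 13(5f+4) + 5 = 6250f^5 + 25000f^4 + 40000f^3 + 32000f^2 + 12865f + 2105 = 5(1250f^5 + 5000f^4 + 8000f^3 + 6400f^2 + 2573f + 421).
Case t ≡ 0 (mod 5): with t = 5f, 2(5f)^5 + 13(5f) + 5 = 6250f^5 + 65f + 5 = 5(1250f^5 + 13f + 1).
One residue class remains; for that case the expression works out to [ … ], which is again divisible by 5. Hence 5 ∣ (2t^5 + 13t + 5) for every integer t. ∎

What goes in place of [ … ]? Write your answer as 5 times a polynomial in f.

Only t ≡ 2 (mod 5) is unaccounted for. Put t = 5f+2:
2(5f+2)^5 + 13(5f+2) + 5 expands to 6250f^5 + 12500f^4 + 10000f^3 + 4000f^2 + 865f + 95,
and factoring out 5 leaves 5(1250f^5 + 2500f^4 + 2000f^3 + 800f^2 + 173f + 19).

5(1250f^5 + 2500f^4 + 2000f^3 + 800f^2 + 173f + 19)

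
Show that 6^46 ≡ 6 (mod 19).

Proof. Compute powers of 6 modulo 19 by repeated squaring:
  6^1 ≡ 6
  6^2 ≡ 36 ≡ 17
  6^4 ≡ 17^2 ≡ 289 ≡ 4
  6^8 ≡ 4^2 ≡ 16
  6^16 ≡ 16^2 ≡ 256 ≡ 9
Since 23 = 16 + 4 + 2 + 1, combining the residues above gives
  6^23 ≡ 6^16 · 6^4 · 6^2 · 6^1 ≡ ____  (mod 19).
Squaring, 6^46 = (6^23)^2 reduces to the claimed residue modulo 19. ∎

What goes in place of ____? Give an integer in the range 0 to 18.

5

6^16 · 6^4 · 6^2 · 6^1 ≡ 9 · 4 · 17 · 6 = 3672.
3672 mod 19 = 5, so 6^23 ≡ 5 (mod 19).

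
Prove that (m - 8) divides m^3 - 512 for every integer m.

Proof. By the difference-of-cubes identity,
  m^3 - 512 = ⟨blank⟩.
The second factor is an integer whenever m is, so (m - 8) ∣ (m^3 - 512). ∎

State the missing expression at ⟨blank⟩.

(m - 8)(m^2 + 8m + 64)

a^3 - b^3 = (a - b)(a^2 + ab + b^2). With a = m, b = 8:
m^3 - 512 = (m - 8)(m^2 + 8m + 64).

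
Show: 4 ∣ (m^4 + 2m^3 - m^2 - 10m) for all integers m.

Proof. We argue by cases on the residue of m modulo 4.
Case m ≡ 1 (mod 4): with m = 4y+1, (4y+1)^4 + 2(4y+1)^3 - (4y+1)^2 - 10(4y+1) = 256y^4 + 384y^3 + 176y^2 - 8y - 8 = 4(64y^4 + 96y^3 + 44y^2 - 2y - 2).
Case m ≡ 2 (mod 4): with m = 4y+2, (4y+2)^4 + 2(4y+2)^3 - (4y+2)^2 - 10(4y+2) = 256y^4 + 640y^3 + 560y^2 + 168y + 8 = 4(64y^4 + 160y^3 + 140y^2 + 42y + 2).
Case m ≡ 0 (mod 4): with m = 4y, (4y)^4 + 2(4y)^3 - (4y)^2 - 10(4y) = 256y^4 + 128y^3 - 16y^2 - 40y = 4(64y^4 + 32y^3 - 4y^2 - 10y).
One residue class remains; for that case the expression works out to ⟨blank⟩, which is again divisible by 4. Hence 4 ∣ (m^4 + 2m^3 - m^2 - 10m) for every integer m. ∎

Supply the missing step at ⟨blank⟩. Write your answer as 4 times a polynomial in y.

The residues treated are {1, 2, 0}, so the missing case is m ≡ 3 (mod 4); write m = 4y+3.
Then (4y+3)^4 + 2(4y+3)^3 - (4y+3)^2 - 10(4y+3) = 256y^4 + 896y^3 + 1136y^2 + 584y + 96 = 4(64y^4 + 224y^3 + 284y^2 + 146y + 24).

4(64y^4 + 224y^3 + 284y^2 + 146y + 24)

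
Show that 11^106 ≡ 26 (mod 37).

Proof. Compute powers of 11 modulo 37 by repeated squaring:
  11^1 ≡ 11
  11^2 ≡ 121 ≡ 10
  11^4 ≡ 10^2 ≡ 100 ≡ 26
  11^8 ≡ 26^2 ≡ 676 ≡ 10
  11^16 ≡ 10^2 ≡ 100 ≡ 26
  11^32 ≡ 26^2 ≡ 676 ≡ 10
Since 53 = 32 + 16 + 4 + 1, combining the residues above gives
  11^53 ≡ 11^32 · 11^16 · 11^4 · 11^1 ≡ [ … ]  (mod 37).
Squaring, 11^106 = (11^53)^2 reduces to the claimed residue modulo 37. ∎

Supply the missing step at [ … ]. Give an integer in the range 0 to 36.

27

Multiply the listed residues: 10 · 26 · 26 · 11 = 260 → 6760 → 74360.
Reducing modulo 37: 74360 = 2009·37 + 27, so 11^53 ≡ 27.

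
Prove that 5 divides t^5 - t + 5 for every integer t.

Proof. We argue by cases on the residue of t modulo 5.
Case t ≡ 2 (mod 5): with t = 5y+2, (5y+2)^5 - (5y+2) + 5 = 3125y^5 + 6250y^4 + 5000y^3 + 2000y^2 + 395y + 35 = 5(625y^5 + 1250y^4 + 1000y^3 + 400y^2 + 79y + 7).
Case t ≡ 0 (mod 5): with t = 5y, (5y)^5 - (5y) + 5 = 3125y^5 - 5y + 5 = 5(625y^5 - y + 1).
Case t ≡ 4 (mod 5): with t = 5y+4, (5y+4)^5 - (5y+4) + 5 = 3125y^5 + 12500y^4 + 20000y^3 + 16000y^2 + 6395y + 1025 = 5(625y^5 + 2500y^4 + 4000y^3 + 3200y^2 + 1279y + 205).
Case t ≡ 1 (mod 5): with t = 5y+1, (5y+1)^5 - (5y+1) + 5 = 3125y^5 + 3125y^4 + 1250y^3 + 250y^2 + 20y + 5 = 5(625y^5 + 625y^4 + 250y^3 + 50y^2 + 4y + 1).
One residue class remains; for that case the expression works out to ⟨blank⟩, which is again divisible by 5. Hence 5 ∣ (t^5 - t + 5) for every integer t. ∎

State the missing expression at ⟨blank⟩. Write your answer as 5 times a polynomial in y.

The residues treated are {2, 0, 4, 1}, so the missing case is t ≡ 3 (mod 5); write t = 5y+3.
Then (5y+3)^5 - (5y+3) + 5 = 3125y^5 + 9375y^4 + 11250y^3 + 6750y^2 + 2020y + 245 = 5(625y^5 + 1875y^4 + 2250y^3 + 1350y^2 + 404y + 49).

5(625y^5 + 1875y^4 + 2250y^3 + 1350y^2 + 404y + 49)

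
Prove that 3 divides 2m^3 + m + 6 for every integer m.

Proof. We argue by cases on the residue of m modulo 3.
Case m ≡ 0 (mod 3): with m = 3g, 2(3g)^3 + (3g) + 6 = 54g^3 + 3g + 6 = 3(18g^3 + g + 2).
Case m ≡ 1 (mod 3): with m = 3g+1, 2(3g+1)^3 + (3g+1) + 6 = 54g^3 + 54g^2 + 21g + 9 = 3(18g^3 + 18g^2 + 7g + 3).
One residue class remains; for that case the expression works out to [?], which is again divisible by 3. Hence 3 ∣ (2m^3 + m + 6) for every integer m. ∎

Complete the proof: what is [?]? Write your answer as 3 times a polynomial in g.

3(18g^3 + 36g^2 + 25g + 8)

The residues treated are {0, 1}, so the missing case is m ≡ 2 (mod 3); write m = 3g+2.
Then 2(3g+2)^3 + (3g+2) + 6 = 54g^3 + 108g^2 + 75g + 24 = 3(18g^3 + 36g^2 + 25g + 8).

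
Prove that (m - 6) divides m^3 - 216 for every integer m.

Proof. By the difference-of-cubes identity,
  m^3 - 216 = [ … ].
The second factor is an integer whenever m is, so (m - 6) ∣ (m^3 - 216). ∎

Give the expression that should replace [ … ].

(m - 6)(m^2 + 6m + 36)

Polynomial division of m^3 - 216 by m - 6 leaves remainder 0 and quotient m^2 + 6m + 36.
Hence m^3 - 216 = (m - 6)(m^2 + 6m + 36).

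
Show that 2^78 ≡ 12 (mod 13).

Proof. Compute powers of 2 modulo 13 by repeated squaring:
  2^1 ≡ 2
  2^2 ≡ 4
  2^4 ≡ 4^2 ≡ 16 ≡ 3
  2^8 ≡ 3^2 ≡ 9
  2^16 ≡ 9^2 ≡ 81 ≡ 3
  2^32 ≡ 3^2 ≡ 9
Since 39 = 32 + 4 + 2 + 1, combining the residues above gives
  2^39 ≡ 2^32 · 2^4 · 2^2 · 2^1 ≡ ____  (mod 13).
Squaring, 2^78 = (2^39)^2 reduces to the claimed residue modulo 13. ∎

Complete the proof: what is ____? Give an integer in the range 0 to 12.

2^32 · 2^4 · 2^2 · 2^1 ≡ 9 · 3 · 4 · 2 = 216.
216 mod 13 = 8, so 2^39 ≡ 8 (mod 13).

8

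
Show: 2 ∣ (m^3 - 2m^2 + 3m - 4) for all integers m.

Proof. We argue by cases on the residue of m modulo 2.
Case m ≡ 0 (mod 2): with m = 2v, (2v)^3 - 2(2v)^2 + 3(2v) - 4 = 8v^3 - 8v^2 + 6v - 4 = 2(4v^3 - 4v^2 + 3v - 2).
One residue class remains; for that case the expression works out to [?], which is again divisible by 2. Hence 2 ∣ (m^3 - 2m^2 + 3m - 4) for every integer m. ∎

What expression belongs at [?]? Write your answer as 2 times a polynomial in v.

Only m ≡ 1 (mod 2) is unaccounted for. Put m = 2v+1:
(2v+1)^3 - 2(2v+1)^2 + 3(2v+1) - 4 expands to 8v^3 + 4v^2 + 4v - 2,
and factoring out 2 leaves 2(4v^3 + 2v^2 + 2v - 1).

2(4v^3 + 2v^2 + 2v - 1)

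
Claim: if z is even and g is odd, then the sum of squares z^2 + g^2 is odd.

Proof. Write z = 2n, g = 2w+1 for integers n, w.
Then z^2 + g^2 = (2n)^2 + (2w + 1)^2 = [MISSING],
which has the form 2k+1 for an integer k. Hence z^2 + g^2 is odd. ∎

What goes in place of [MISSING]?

Expanding: (2n)^2 + (2w + 1)^2 = 4n^2 + 4w^2 + 4w + 1.
Every term except the constant is even, so this is 2(2n^2 + 2w^2 + 2w) + 1,
and 2n^2 + 2w^2 + 2w ∈ ℤ gives the required form.

2(2n^2 + 2w^2 + 2w) + 1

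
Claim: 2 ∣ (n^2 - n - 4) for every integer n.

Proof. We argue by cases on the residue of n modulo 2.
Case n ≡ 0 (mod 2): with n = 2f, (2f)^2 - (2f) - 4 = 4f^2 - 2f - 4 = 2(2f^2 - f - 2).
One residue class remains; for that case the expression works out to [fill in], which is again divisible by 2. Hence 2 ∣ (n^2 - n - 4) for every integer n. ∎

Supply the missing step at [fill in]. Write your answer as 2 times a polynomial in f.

2(2f^2 + f - 2)

The residues treated are {0}, so the missing case is n ≡ 1 (mod 2); write n = 2f+1.
Then (2f+1)^2 - (2f+1) - 4 = 4f^2 + 2f - 4 = 2(2f^2 + f - 2).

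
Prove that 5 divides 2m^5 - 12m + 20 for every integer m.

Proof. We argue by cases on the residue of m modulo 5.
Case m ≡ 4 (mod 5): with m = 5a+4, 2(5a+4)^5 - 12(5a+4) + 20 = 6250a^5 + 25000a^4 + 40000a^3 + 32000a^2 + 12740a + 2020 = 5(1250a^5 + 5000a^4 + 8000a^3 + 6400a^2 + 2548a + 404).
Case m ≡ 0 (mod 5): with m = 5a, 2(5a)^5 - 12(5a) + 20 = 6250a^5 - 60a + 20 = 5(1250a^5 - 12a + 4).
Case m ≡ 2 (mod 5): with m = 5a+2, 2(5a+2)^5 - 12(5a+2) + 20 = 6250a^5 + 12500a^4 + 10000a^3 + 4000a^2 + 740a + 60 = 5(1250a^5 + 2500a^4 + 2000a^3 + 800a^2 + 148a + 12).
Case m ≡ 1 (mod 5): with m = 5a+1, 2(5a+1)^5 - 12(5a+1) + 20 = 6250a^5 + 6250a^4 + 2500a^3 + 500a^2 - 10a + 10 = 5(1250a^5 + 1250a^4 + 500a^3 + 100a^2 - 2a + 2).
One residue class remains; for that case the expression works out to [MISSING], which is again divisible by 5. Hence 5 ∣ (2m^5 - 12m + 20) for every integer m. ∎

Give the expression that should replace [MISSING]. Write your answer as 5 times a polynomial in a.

5(1250a^5 + 3750a^4 + 4500a^3 + 2700a^2 + 798a + 94)

The residues treated are {4, 0, 2, 1}, so the missing case is m ≡ 3 (mod 5); write m = 5a+3.
Then 2(5a+3)^5 - 12(5a+3) + 20 = 6250a^5 + 18750a^4 + 22500a^3 + 13500a^2 + 3990a + 470 = 5(1250a^5 + 3750a^4 + 4500a^3 + 2700a^2 + 798a + 94).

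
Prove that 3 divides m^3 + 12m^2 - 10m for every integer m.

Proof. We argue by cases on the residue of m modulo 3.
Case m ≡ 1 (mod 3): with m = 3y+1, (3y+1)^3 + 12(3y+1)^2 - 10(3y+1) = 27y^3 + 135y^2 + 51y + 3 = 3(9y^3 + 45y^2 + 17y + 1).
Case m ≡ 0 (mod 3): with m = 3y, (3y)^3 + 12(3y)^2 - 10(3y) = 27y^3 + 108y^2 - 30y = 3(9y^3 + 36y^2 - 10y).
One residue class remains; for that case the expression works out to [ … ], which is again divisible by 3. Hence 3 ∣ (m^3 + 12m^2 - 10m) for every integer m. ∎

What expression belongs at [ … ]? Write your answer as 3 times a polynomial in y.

3(9y^3 + 54y^2 + 50y + 12)

Only m ≡ 2 (mod 3) is unaccounted for. Put m = 3y+2:
(3y+2)^3 + 12(3y+2)^2 - 10(3y+2) expands to 27y^3 + 162y^2 + 150y + 36,
and factoring out 3 leaves 3(9y^3 + 54y^2 + 50y + 12).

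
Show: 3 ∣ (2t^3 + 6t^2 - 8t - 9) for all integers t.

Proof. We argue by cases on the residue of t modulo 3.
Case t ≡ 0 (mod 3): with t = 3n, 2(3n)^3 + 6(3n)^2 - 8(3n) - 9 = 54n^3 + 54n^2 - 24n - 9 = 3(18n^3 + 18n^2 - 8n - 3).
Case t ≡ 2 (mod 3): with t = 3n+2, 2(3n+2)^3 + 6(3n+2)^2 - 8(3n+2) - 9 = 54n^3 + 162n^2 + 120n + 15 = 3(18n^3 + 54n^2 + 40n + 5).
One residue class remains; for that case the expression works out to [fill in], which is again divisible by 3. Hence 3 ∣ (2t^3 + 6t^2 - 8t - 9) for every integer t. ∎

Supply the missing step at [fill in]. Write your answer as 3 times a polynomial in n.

The residues treated are {0, 2}, so the missing case is t ≡ 1 (mod 3); write t = 3n+1.
Then 2(3n+1)^3 + 6(3n+1)^2 - 8(3n+1) - 9 = 54n^3 + 108n^2 + 30n - 9 = 3(18n^3 + 36n^2 + 10n - 3).

3(18n^3 + 36n^2 + 10n - 3)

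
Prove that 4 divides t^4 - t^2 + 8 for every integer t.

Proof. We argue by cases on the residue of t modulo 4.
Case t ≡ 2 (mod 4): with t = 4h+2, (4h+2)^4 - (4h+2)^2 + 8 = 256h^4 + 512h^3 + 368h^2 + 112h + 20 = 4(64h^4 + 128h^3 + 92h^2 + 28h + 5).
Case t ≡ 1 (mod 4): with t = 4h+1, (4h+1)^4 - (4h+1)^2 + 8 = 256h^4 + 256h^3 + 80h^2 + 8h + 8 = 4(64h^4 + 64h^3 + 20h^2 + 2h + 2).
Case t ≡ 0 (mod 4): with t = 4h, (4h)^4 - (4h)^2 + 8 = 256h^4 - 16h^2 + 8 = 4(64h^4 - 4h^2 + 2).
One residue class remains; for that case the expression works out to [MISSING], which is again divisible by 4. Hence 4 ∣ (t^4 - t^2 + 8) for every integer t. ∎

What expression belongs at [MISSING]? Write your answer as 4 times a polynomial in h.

4(64h^4 + 192h^3 + 212h^2 + 102h + 20)

The residues treated are {2, 1, 0}, so the missing case is t ≡ 3 (mod 4); write t = 4h+3.
Then (4h+3)^4 - (4h+3)^2 + 8 = 256h^4 + 768h^3 + 848h^2 + 408h + 80 = 4(64h^4 + 192h^3 + 212h^2 + 102h + 20).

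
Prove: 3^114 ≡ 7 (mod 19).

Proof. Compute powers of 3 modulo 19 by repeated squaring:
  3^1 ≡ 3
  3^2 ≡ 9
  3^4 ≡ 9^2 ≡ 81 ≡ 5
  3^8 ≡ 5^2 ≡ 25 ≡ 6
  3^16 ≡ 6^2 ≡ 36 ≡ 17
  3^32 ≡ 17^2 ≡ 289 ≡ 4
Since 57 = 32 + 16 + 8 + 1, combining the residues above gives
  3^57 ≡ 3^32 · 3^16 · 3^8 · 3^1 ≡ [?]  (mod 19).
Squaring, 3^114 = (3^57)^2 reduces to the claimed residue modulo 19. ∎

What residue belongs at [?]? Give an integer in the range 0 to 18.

3^32 · 3^16 · 3^8 · 3^1 ≡ 4 · 17 · 6 · 3 = 1224.
1224 mod 19 = 8, so 3^57 ≡ 8 (mod 19).

8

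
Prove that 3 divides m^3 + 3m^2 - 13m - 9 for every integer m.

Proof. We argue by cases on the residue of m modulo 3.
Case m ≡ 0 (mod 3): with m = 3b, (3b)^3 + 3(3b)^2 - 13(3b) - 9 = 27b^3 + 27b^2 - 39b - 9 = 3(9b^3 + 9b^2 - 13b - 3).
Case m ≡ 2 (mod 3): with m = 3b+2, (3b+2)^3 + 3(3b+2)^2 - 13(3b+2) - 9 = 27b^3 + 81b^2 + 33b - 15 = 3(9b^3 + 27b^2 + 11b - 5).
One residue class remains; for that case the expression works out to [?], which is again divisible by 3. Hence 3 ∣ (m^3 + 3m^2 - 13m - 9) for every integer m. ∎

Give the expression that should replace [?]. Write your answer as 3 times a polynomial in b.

Only m ≡ 1 (mod 3) is unaccounted for. Put m = 3b+1:
(3b+1)^3 + 3(3b+1)^2 - 13(3b+1) - 9 expands to 27b^3 + 54b^2 - 12b - 18,
and factoring out 3 leaves 3(9b^3 + 18b^2 - 4b - 6).

3(9b^3 + 18b^2 - 4b - 6)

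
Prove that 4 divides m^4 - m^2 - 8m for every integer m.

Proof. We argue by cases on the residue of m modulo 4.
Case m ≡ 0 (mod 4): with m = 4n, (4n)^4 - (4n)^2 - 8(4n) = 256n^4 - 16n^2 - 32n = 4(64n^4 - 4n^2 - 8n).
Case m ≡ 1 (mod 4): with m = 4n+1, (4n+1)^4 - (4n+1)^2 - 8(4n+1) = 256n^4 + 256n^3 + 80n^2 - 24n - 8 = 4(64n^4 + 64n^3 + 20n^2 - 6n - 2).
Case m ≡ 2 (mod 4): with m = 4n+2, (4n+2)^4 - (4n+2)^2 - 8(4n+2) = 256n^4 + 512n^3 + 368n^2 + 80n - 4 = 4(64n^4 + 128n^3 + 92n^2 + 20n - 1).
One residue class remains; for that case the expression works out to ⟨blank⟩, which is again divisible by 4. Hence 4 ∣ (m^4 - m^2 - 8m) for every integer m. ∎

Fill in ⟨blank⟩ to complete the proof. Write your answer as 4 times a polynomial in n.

Only m ≡ 3 (mod 4) is unaccounted for. Put m = 4n+3:
(4n+3)^4 - (4n+3)^2 - 8(4n+3) expands to 256n^4 + 768n^3 + 848n^2 + 376n + 48,
and factoring out 4 leaves 4(64n^4 + 192n^3 + 212n^2 + 94n + 12).

4(64n^4 + 192n^3 + 212n^2 + 94n + 12)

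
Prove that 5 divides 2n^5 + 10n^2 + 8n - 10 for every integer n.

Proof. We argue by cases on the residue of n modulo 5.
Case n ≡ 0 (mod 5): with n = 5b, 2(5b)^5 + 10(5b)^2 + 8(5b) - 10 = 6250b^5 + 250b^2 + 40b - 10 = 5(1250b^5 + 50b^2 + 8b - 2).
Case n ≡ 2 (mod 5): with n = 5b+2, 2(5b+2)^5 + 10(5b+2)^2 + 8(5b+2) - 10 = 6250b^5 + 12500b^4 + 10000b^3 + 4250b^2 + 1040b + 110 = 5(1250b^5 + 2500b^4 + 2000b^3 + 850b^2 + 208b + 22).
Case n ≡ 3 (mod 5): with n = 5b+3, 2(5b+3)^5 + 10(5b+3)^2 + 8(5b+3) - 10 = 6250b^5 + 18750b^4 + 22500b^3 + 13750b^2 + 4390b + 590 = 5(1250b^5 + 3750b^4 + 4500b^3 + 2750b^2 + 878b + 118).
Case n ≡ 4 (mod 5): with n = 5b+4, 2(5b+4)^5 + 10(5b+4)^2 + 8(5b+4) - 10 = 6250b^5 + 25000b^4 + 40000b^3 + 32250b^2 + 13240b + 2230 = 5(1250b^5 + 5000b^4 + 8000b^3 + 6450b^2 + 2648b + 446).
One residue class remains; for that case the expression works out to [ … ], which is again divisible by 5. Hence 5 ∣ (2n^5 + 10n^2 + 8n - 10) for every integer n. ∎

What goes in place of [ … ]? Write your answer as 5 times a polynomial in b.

5(1250b^5 + 1250b^4 + 500b^3 + 150b^2 + 38b + 2)

The residues treated are {0, 2, 3, 4}, so the missing case is n ≡ 1 (mod 5); write n = 5b+1.
Then 2(5b+1)^5 + 10(5b+1)^2 + 8(5b+1) - 10 = 6250b^5 + 6250b^4 + 2500b^3 + 750b^2 + 190b + 10 = 5(1250b^5 + 1250b^4 + 500b^3 + 150b^2 + 38b + 2).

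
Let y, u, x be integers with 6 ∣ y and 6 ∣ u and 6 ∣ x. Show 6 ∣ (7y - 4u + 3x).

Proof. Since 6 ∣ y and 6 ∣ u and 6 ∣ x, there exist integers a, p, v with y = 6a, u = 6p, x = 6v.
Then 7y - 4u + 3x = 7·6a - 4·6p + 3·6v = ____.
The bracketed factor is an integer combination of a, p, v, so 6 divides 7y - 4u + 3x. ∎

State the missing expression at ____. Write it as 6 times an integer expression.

Pull the common 6 out of every term: 7·6a - 4·6p + 3·6v = 6(7a - 4p + 3v).
7a - 4p + 3v is an integer, which exhibits the divisibility.

6(7a - 4p + 3v)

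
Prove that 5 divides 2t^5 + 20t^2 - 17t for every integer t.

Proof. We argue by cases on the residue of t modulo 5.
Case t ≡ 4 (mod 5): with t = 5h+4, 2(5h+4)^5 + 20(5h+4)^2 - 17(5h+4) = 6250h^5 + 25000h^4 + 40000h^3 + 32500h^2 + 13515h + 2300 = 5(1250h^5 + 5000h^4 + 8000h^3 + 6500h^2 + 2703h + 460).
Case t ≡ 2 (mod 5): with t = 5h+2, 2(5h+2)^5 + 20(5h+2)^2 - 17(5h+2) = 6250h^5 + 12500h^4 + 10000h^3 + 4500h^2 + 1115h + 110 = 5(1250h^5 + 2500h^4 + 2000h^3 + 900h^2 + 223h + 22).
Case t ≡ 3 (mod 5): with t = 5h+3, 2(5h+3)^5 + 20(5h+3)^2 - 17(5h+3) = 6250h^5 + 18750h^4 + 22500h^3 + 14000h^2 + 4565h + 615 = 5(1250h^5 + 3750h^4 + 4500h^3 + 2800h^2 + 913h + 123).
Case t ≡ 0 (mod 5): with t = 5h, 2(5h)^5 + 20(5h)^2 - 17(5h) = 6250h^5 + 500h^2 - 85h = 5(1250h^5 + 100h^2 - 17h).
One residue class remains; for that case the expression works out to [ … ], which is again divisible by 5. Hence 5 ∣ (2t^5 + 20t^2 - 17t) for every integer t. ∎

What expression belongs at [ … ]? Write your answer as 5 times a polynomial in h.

5(1250h^5 + 1250h^4 + 500h^3 + 200h^2 + 33h + 1)

The residues treated are {4, 2, 3, 0}, so the missing case is t ≡ 1 (mod 5); write t = 5h+1.
Then 2(5h+1)^5 + 20(5h+1)^2 - 17(5h+1) = 6250h^5 + 6250h^4 + 2500h^3 + 1000h^2 + 165h + 5 = 5(1250h^5 + 1250h^4 + 500h^3 + 200h^2 + 33h + 1).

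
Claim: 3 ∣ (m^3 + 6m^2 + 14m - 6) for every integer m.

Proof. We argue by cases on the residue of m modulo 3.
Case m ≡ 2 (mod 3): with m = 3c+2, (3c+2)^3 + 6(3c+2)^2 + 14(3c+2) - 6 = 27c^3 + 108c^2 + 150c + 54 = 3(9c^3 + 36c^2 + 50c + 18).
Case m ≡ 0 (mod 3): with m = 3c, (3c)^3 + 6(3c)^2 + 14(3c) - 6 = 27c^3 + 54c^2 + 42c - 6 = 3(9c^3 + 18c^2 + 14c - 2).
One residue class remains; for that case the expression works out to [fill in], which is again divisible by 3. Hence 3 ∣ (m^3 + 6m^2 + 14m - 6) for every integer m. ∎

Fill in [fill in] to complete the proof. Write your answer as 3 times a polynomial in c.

3(9c^3 + 27c^2 + 29c + 5)

Only m ≡ 1 (mod 3) is unaccounted for. Put m = 3c+1:
(3c+1)^3 + 6(3c+1)^2 + 14(3c+1) - 6 expands to 27c^3 + 81c^2 + 87c + 15,
and factoring out 3 leaves 3(9c^3 + 27c^2 + 29c + 5).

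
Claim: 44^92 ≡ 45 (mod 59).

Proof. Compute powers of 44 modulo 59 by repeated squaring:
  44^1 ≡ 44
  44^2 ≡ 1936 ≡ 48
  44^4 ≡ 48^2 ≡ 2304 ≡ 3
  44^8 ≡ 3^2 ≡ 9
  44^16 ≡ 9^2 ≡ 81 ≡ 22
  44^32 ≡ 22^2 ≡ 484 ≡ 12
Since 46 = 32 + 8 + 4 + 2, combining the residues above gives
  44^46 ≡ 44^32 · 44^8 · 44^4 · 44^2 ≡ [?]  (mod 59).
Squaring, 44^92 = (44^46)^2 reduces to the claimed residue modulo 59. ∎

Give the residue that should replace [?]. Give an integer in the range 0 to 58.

44^32 · 44^8 · 44^4 · 44^2 ≡ 12 · 9 · 3 · 48 = 15552.
15552 mod 59 = 35, so 44^46 ≡ 35 (mod 59).

35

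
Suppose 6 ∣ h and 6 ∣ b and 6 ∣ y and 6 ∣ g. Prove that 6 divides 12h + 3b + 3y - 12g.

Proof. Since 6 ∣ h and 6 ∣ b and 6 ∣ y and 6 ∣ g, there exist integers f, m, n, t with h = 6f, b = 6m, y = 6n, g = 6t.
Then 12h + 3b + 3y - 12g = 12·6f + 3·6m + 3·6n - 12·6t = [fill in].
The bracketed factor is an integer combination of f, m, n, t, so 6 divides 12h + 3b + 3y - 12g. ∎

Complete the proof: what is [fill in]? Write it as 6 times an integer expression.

6(12f + 3m + 3n - 12t)

Pull the common 6 out of every term: 12·6f + 3·6m + 3·6n - 12·6t = 6(12f + 3m + 3n - 12t).
12f + 3m + 3n - 12t is an integer, which exhibits the divisibility.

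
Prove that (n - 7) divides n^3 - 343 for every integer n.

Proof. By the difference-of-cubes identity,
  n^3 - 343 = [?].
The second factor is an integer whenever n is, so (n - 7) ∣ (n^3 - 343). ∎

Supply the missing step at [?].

(n - 7)(n^2 + 7n + 49)

a^3 - b^3 = (a - b)(a^2 + ab + b^2). With a = n, b = 7:
n^3 - 343 = (n - 7)(n^2 + 7n + 49).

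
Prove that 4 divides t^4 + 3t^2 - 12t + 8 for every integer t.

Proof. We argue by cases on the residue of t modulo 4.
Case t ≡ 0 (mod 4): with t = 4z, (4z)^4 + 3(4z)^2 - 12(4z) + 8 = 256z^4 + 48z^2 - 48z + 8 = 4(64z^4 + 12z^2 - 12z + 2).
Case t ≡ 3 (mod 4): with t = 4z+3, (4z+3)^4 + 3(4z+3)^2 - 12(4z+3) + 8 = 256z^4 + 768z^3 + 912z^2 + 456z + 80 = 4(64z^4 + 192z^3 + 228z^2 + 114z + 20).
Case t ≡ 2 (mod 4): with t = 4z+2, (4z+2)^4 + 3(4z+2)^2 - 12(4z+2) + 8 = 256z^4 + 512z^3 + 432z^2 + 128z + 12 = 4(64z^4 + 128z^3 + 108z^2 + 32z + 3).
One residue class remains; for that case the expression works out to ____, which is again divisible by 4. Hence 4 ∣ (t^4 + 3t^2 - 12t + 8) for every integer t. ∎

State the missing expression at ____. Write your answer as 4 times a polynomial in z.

4(64z^4 + 64z^3 + 36z^2 - 2z)

Only t ≡ 1 (mod 4) is unaccounted for. Put t = 4z+1:
(4z+1)^4 + 3(4z+1)^2 - 12(4z+1) + 8 expands to 256z^4 + 256z^3 + 144z^2 - 8z,
and factoring out 4 leaves 4(64z^4 + 64z^3 + 36z^2 - 2z).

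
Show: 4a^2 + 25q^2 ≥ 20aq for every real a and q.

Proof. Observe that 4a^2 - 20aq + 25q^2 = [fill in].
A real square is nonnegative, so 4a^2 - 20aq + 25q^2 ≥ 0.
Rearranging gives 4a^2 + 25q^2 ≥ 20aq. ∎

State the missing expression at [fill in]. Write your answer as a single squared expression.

(2a - 5q)^2

4a^2 - 20aq + 25q^2 is a perfect-square trinomial: the outer terms are (2a)^2 and (5q)^2, and the cross term is -2·2a·5q.
So 4a^2 - 20aq + 25q^2 = (2a - 5q)^2 ≥ 0.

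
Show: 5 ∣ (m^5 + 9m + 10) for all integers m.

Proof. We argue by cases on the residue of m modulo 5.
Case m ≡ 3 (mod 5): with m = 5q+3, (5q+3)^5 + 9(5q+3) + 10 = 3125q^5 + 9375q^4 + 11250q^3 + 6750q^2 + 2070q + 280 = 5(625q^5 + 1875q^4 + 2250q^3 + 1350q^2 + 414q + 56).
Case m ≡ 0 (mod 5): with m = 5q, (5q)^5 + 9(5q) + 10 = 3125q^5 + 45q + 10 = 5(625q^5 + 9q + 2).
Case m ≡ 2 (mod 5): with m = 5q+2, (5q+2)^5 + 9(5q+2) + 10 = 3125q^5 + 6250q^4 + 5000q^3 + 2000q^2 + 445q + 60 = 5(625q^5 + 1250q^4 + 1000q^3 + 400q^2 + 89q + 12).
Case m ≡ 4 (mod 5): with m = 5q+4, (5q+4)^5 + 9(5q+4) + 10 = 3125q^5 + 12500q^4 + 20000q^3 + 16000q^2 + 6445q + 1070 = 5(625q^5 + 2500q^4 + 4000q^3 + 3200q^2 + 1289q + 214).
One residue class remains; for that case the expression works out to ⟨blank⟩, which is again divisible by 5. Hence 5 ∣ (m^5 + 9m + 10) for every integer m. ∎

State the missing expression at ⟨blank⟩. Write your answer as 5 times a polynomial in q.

Only m ≡ 1 (mod 5) is unaccounted for. Put m = 5q+1:
(5q+1)^5 + 9(5q+1) + 10 expands to 3125q^5 + 3125q^4 + 1250q^3 + 250q^2 + 70q + 20,
and factoring out 5 leaves 5(625q^5 + 625q^4 + 250q^3 + 50q^2 + 14q + 4).

5(625q^5 + 625q^4 + 250q^3 + 50q^2 + 14q + 4)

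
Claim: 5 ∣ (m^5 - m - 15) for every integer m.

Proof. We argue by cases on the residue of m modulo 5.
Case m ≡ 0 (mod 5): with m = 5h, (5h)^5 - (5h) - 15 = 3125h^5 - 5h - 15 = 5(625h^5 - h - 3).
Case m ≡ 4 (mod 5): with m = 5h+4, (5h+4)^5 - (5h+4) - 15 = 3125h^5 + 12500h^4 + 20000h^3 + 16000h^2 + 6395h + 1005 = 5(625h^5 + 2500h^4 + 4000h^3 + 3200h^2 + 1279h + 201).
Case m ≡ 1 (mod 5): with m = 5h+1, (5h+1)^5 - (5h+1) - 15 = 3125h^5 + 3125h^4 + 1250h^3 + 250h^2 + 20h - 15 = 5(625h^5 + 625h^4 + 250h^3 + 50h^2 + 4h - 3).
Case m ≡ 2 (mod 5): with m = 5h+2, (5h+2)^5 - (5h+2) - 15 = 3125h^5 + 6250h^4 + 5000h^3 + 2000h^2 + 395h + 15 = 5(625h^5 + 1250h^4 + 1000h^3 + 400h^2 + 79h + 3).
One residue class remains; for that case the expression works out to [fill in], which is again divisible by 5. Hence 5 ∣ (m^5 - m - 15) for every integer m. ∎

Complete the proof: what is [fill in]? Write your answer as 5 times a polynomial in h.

5(625h^5 + 1875h^4 + 2250h^3 + 1350h^2 + 404h + 45)

Only m ≡ 3 (mod 5) is unaccounted for. Put m = 5h+3:
(5h+3)^5 - (5h+3) - 15 expands to 3125h^5 + 9375h^4 + 11250h^3 + 6750h^2 + 2020h + 225,
and factoring out 5 leaves 5(625h^5 + 1875h^4 + 2250h^3 + 1350h^2 + 404h + 45).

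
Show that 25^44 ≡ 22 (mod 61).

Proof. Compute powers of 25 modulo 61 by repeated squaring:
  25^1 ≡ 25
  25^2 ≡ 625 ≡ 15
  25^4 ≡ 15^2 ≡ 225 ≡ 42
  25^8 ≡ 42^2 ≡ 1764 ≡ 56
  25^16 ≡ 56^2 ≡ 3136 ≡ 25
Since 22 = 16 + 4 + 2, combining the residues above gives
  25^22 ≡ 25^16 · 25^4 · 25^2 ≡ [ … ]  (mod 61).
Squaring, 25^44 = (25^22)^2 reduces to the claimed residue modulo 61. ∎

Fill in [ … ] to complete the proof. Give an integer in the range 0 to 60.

25^16 · 25^4 · 25^2 ≡ 25 · 42 · 15 = 15750.
15750 mod 61 = 12, so 25^22 ≡ 12 (mod 61).

12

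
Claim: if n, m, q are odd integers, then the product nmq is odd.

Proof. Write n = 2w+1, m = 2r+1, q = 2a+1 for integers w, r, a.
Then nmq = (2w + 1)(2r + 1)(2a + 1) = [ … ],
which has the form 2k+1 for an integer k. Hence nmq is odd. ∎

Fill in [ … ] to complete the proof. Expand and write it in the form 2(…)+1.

2(4arw + 2ar + 2aw + a + 2rw + r + w) + 1

(2w + 1)(2r + 1)(2a + 1) = 8arw + 4ar + 4aw + 2a + 4rw + 2r + 2w + 1
= 2(4arw + 2ar + 2aw + a + 2rw + r + w) + 1.
Since 4arw + 2ar + 2aw + a + 2rw + r + w is an integer, the product is of the form 2k+1 for an integer k.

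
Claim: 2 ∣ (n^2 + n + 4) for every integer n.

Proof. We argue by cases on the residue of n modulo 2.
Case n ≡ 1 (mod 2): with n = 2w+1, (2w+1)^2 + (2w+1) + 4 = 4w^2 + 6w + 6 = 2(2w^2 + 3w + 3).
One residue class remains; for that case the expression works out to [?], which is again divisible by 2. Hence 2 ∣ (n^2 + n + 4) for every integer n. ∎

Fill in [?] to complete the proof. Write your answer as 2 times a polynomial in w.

Only n ≡ 0 (mod 2) is unaccounted for. Put n = 2w:
(2w)^2 + (2w) + 4 expands to 4w^2 + 2w + 4,
and factoring out 2 leaves 2(2w^2 + w + 2).

2(2w^2 + w + 2)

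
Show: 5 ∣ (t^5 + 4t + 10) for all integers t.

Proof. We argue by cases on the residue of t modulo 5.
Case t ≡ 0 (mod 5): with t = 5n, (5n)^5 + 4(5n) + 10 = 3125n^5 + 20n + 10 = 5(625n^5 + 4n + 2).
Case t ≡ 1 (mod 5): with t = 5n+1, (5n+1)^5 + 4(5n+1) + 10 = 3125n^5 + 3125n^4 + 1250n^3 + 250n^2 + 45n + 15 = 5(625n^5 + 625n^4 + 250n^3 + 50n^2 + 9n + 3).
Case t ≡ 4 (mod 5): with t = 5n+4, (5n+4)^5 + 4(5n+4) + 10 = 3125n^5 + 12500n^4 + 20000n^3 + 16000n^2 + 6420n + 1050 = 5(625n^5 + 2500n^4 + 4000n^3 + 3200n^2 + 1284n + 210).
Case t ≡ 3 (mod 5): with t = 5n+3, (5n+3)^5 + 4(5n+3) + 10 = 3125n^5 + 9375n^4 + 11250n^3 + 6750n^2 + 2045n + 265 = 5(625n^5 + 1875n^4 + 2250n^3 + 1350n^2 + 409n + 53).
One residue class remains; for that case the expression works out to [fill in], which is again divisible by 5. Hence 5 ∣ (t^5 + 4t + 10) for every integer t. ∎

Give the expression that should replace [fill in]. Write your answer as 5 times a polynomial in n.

Only t ≡ 2 (mod 5) is unaccounted for. Put t = 5n+2:
(5n+2)^5 + 4(5n+2) + 10 expands to 3125n^5 + 6250n^4 + 5000n^3 + 2000n^2 + 420n + 50,
and factoring out 5 leaves 5(625n^5 + 1250n^4 + 1000n^3 + 400n^2 + 84n + 10).

5(625n^5 + 1250n^4 + 1000n^3 + 400n^2 + 84n + 10)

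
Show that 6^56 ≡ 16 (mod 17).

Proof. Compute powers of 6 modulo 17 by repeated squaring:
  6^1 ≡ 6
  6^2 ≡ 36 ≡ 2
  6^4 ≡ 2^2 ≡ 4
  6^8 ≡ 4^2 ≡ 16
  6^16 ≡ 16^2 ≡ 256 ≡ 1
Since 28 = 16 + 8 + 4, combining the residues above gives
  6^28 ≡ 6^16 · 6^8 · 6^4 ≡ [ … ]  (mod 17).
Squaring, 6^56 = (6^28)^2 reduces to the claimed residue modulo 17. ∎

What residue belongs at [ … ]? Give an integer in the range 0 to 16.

13

Multiply the listed residues: 1 · 16 · 4 = 16 → 64.
Reducing modulo 17: 64 = 3·17 + 13, so 6^28 ≡ 13.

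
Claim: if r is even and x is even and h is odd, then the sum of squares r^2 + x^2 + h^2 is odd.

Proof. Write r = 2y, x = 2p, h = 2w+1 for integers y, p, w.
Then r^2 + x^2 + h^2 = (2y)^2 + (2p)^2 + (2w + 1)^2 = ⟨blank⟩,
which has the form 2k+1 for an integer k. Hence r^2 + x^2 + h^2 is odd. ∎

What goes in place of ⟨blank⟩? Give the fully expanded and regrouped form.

2(2p^2 + 2w^2 + 2w + 2y^2) + 1

(2y)^2 + (2p)^2 + (2w + 1)^2 = 4p^2 + 4w^2 + 4w + 4y^2 + 1
= 2(2p^2 + 2w^2 + 2w + 2y^2) + 1.
Since 2p^2 + 2w^2 + 2w + 2y^2 is an integer, the sum of squares is of the form 2k+1 for an integer k.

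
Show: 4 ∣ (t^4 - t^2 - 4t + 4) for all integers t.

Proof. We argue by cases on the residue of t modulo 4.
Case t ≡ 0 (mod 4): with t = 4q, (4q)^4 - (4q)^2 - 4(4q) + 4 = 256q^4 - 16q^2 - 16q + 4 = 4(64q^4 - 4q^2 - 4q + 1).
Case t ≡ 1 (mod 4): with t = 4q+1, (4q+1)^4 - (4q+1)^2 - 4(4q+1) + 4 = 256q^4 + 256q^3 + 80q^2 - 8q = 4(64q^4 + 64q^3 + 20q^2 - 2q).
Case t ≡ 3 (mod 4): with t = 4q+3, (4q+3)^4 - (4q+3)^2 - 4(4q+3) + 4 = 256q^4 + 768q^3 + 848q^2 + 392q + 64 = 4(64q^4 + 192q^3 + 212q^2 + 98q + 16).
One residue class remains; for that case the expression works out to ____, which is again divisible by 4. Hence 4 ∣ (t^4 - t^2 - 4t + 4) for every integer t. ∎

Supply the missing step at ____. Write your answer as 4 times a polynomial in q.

4(64q^4 + 128q^3 + 92q^2 + 24q + 2)

The residues treated are {0, 1, 3}, so the missing case is t ≡ 2 (mod 4); write t = 4q+2.
Then (4q+2)^4 - (4q+2)^2 - 4(4q+2) + 4 = 256q^4 + 512q^3 + 368q^2 + 96q + 8 = 4(64q^4 + 128q^3 + 92q^2 + 24q + 2).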